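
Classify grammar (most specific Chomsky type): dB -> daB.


LHS has context (more than one symbol) and |LHS| ≤ |RHS|
Classification: Type 1 (Context-Sensitive)


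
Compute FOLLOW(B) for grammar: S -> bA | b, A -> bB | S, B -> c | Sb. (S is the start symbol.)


$ ∈ FOLLOW(S). For each A -> αBβ: add FIRST(β)\{ε} to FOLLOW(B); if β nullable, add FOLLOW(A).
FOLLOW(B) = {$, b}


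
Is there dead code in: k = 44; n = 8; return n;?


k is assigned but never read
Dead: 'k = 44'


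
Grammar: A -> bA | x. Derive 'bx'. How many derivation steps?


Derivation: A => bA => bx
Steps: 2


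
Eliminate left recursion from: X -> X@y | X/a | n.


Left-recursive alternatives: X@y, X/a; non-recursive: n
Introduce X': X -> nX', X' -> @yX' | /aX' | ε


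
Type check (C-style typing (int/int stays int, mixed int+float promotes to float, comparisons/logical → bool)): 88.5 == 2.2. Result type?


Operand types: float == float
Rule: comparison yields bool
Result type: bool


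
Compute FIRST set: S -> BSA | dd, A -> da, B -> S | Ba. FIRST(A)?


Per alternative of A: FIRST(da) = {d}
FIRST(A) = {d}


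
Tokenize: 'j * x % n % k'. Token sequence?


Scan left to right, longest-match per lexeme
Tokens: ID(j), OP(*), ID(x), OP(%), ID(n), OP(%), ID(k)


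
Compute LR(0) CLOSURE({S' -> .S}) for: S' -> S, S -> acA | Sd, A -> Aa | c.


Start: S' -> .S
For each item with dot before a nonterminal B, add B -> .γ for every B-production
Closure: [S' -> .S, S -> .acA, S -> .Sd]


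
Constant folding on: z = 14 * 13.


14 * 13 = 182 at compile time
Optimized: z = 182


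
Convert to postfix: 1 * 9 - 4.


Left to right (same or higher precedence on left)
Postfix: 1 9 * 4 -


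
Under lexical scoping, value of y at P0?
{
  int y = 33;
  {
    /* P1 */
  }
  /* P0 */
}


y declared in the same block as P0
y = 33


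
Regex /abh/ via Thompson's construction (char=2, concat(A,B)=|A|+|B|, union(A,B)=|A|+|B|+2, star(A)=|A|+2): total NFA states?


Syntax tree has 3 char leaf(s), 0 union(s), 0 star(s)
chars contribute 3×2 = 6; each union adds +2; each star adds +2
Total: 6 + 0 + 0 = 6 states


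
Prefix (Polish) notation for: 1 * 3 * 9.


left-to-right (same/higher precedence on left): tree is (* (* 1 3) 9)
Prefix: * * 1 3 9


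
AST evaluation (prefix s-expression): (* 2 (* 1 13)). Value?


Evaluate inner: (* 1 13) = 13
Evaluate root: (* 2 13) = 26
Result: 26


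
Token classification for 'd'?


Pattern: letter/underscore followed by alphanumerics, not a keyword
Type: IDENTIFIER


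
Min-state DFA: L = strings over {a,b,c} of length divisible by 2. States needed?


Track length mod 2: states 0..1, accept at 0
Minimal DFA: 2 states


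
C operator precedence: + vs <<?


'+' is additive (level 9); '<<' is shift (level 8)
Higher level binds tighter
'+' has higher precedence than '<<'


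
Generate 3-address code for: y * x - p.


Break into single-operator statements:
t1 = y * x
t2 = t1 - p


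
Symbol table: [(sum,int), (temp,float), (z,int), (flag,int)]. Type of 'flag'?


Lookup 'flag' → type int


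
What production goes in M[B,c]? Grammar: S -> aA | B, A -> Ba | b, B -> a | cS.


For [B, c]: 'c' ∈ FIRST(cS)
Entry: B -> cS


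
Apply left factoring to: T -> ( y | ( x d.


Common prefix: '('
Factored: T -> ( T', T' -> y | x d


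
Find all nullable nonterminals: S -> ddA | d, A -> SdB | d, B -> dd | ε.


A nonterminal is nullable iff some alternative derives ε (directly, or every symbol in it is nullable)
Nullable: {B}


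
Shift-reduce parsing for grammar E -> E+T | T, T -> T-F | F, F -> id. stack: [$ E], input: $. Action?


start symbol E on stack, input exhausted
Action: accept


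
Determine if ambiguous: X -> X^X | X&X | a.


'a^a&a' has two parse trees (no precedence encoded between ^ and &)
Ambiguous


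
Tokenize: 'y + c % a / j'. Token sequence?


Scan left to right, longest-match per lexeme
Tokens: ID(y), OP(+), ID(c), OP(%), ID(a), OP(/), ID(j)


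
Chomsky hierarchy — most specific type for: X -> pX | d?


Right-linear: every RHS is a terminal or a terminal followed by one nonterminal
Classification: Type 3 (Regular)


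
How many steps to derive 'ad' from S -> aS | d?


Derivation: S => aS => ad
Steps: 2


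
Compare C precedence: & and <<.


'<<' is shift (level 8); '&' is bitwise AND (level 5)
Higher level binds tighter
'<<' has higher precedence than '&'


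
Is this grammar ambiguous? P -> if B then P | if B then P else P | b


dangling else: 'if B then if B then b else b' parses two ways
Ambiguous


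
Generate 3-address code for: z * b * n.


Break into single-operator statements:
t1 = z * b
t2 = t1 * n


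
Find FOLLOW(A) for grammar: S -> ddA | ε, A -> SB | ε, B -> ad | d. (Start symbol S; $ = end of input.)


$ ∈ FOLLOW(S). For each A -> αBβ: add FIRST(β)\{ε} to FOLLOW(B); if β nullable, add FOLLOW(A).
FOLLOW(A) = {$, a, d}


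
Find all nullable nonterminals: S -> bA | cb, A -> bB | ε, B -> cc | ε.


A nonterminal is nullable iff some alternative derives ε (directly, or every symbol in it is nullable)
Nullable: {A, B}


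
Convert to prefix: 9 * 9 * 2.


left-to-right (same/higher precedence on left): tree is (* (* 9 9) 2)
Prefix: * * 9 9 2


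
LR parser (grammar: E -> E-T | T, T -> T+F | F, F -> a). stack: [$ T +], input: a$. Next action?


no handle; shift 'a'
Action: shift


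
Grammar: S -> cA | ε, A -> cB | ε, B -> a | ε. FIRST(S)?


Per alternative of S: FIRST(cA) = {c}; FIRST(ε) = {ε}
FIRST(S) = {c, ε}


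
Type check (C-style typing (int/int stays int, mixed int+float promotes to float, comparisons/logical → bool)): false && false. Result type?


Operand types: bool && bool
Rule: logical operators take bool operands and yield bool
Result type: bool


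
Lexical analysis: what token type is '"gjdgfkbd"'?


Pattern: double-quoted sequence
Type: STRING_LITERAL


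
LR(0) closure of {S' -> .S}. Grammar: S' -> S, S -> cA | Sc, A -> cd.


Start: S' -> .S
For each item with dot before a nonterminal B, add B -> .γ for every B-production
Closure: [S' -> .S, S -> .cA, S -> .Sc]


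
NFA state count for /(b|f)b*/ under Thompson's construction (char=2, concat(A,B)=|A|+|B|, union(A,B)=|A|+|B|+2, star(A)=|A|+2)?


Syntax tree has 3 char leaf(s), 1 union(s), 1 star(s)
chars contribute 3×2 = 6; each union adds +2; each star adds +2
Total: 6 + 2 + 2 = 10 states


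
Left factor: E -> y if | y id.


Common prefix: 'y'
Factored: E -> y E', E' -> if | id


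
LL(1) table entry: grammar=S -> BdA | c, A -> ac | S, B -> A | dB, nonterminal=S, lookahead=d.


For [S, d]: 'd' ∈ FIRST(BdA)
Entry: S -> BdA


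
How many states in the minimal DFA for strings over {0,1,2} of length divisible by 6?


Track length mod 6: states 0..5, accept at 0
Minimal DFA: 6 states


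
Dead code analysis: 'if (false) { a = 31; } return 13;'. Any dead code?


condition is constant false, so the whole block is unreachable
Dead: 'if (false) { a = 31; }'


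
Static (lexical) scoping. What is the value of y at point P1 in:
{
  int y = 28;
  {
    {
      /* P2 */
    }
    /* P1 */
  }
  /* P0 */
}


P1's block does not declare y; resolves to the enclosing declaration at depth 0
y = 28


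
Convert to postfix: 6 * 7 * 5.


Left to right (same or higher precedence on left)
Postfix: 6 7 * 5 *


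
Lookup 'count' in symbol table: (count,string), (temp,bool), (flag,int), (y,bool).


Lookup 'count' → type string


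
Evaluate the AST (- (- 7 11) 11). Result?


Evaluate inner: (- 7 11) = -4
Evaluate root: (- -4 11) = -15
Result: -15


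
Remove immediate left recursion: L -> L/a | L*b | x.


Left-recursive alternatives: L/a, L*b; non-recursive: x
Introduce L': L -> xL', L' -> /aL' | *bL' | ε


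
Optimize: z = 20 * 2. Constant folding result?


20 * 2 = 40 at compile time
Optimized: z = 40


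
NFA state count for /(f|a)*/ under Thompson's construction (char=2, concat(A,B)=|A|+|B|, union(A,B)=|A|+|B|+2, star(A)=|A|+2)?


Syntax tree has 2 char leaf(s), 1 union(s), 1 star(s)
chars contribute 2×2 = 4; each union adds +2; each star adds +2
Total: 4 + 2 + 2 = 8 states


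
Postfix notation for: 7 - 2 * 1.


* has higher precedence, evaluate 2*1 first
Postfix: 7 2 1 * -


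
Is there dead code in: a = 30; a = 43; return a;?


first assignment to a is overwritten before any read
Dead: 'a = 30'


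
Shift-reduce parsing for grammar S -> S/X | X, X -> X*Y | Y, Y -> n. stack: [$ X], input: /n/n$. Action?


lookahead ∉ {*} so X won't extend; reduce S -> X
Action: reduce (S -> X)


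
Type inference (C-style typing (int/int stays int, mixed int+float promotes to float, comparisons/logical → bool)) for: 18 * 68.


Operand types: int * int
Rule: mixed int/float promotes to float; int/int stays int
Result type: int


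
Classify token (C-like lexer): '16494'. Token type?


Pattern: digits only
Type: INTEGER_LITERAL


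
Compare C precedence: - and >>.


'-' is additive (level 9); '>>' is shift (level 8)
Higher level binds tighter
'-' has higher precedence than '>>'


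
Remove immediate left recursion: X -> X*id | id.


Left-recursive alternatives: X*id; non-recursive: id
Introduce X': X -> idX', X' -> *idX' | ε


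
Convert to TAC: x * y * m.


Break into single-operator statements:
t1 = x * y
t2 = t1 * m


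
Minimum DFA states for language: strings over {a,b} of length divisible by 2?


Track length mod 2: states 0..1, accept at 0
Minimal DFA: 2 states


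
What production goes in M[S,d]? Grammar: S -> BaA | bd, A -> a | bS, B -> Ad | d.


For [S, d]: 'd' ∈ FIRST(BaA)
Entry: S -> BaA


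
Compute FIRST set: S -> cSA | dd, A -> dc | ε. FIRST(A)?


Per alternative of A: FIRST(dc) = {d}; FIRST(ε) = {ε}
FIRST(A) = {d, ε}


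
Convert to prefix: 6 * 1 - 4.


left-to-right (same/higher precedence on left): tree is (- (* 6 1) 4)
Prefix: - * 6 1 4


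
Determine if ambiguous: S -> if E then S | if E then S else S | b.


dangling else: 'if E then if E then b else b' parses two ways
Ambiguous


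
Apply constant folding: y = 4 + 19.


4 + 19 = 23 at compile time
Optimized: y = 23


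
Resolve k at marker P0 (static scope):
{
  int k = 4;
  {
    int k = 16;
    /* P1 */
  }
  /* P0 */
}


k declared in the same block as P0
k = 4


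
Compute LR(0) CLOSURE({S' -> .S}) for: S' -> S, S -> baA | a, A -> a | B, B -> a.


Start: S' -> .S
For each item with dot before a nonterminal B, add B -> .γ for every B-production
Closure: [S' -> .S, S -> .baA, S -> .a]


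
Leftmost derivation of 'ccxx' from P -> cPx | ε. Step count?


Derivation: P => cPx => ccPxx => ccxx
Steps: 3


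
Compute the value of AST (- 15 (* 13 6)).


Evaluate inner: (* 13 6) = 78
Evaluate root: (- 15 78) = -63
Result: -63


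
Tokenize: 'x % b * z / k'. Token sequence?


Scan left to right, longest-match per lexeme
Tokens: ID(x), OP(%), ID(b), OP(*), ID(z), OP(/), ID(k)


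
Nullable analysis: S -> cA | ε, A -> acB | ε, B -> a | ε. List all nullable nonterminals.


A nonterminal is nullable iff some alternative derives ε (directly, or every symbol in it is nullable)
Nullable: {A, B, S}


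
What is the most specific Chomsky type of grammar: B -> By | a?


Left-linear: every RHS is a terminal or one nonterminal followed by a terminal
Classification: Type 3 (Regular)


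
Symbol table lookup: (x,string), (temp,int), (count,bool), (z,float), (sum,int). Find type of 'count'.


Lookup 'count' → type bool


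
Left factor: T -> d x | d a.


Common prefix: 'd'
Factored: T -> d T', T' -> x | a


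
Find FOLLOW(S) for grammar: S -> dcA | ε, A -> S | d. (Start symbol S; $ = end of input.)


$ ∈ FOLLOW(S). For each A -> αBβ: add FIRST(β)\{ε} to FOLLOW(B); if β nullable, add FOLLOW(A).
FOLLOW(S) = {$}


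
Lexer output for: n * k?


Scan left to right, longest-match per lexeme
Tokens: ID(n), OP(*), ID(k)


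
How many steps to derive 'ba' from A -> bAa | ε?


Derivation: A => bAa => ba
Steps: 2


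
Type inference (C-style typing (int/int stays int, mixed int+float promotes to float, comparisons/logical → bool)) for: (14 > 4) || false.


Operand types: bool || bool
Rule: logical operators take bool operands and yield bool
Result type: bool


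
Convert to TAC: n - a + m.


Break into single-operator statements:
t1 = n - a
t2 = t1 + m


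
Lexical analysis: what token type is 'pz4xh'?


Pattern: letter/underscore followed by alphanumerics, not a keyword
Type: IDENTIFIER


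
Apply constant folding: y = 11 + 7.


11 + 7 = 18 at compile time
Optimized: y = 18


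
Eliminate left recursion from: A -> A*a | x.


Left-recursive alternatives: A*a; non-recursive: x
Introduce A': A -> xA', A' -> *aA' | ε


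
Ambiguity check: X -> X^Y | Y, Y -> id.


precedence layered via separate nonterminal Y: deterministic
Unambiguous


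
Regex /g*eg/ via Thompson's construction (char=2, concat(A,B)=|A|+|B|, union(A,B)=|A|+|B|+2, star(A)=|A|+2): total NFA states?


Syntax tree has 3 char leaf(s), 0 union(s), 1 star(s)
chars contribute 3×2 = 6; each union adds +2; each star adds +2
Total: 6 + 0 + 2 = 8 states


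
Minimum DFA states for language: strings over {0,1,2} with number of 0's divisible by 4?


Track (count of 0) mod 4: states 0..3, accept at 0
Minimal DFA: 4 states


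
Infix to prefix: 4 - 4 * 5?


'*' binds tighter: tree is (- 4 (* 4 5))
Prefix: - 4 * 4 5


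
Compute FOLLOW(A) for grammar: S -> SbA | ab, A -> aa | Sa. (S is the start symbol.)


$ ∈ FOLLOW(S). For each A -> αBβ: add FIRST(β)\{ε} to FOLLOW(B); if β nullable, add FOLLOW(A).
FOLLOW(A) = {$, a, b}


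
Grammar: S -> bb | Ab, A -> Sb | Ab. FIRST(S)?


Per alternative of S: FIRST(bb) = {b}; FIRST(Ab) = {b}
FIRST(S) = {b}


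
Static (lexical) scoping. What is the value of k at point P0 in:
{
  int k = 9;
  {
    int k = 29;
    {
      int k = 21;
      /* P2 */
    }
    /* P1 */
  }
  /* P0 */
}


k declared in the same block as P0
k = 9


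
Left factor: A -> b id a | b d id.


Common prefix: 'b'
Factored: A -> b A', A' -> id a | d id


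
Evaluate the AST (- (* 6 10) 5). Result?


Evaluate inner: (* 6 10) = 60
Evaluate root: (- 60 5) = 55
Result: 55


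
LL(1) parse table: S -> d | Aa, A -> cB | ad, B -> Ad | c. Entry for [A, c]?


For [A, c]: 'c' ∈ FIRST(cB)
Entry: A -> cB


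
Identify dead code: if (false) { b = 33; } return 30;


condition is constant false, so the whole block is unreachable
Dead: 'if (false) { b = 33; }'


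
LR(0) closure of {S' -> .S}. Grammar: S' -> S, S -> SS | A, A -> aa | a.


Start: S' -> .S
For each item with dot before a nonterminal B, add B -> .γ for every B-production
Closure: [S' -> .S, S -> .SS, S -> .A, A -> .aa, A -> .a]


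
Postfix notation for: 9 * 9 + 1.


Left to right (same or higher precedence on left)
Postfix: 9 9 * 1 +


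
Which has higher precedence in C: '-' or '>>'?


'-' is additive (level 9); '>>' is shift (level 8)
Higher level binds tighter
'-' has higher precedence than '>>'


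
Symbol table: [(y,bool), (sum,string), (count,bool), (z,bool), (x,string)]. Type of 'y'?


Lookup 'y' → type bool


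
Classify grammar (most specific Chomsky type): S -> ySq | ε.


Single nonterminal LHS, but y^n q^n is not regular
Classification: Type 2 (Context-Free)


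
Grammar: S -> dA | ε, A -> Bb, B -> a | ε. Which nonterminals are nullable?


A nonterminal is nullable iff some alternative derives ε (directly, or every symbol in it is nullable)
Nullable: {B, S}


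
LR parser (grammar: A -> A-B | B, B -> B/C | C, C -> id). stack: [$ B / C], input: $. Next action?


handle 'B/C' on top
Action: reduce (B -> B/C)


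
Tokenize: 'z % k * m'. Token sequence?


Scan left to right, longest-match per lexeme
Tokens: ID(z), OP(%), ID(k), OP(*), ID(m)


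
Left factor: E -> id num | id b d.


Common prefix: 'id'
Factored: E -> id E', E' -> num | b d


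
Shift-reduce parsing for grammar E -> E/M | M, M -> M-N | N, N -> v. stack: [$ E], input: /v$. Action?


shift '/' to continue E -> E/M
Action: shift


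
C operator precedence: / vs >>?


'/' is multiplicative (level 10); '>>' is shift (level 8)
Higher level binds tighter
'/' has higher precedence than '>>'


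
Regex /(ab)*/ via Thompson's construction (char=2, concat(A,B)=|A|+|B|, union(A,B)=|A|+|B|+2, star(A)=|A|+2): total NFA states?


Syntax tree has 2 char leaf(s), 0 union(s), 1 star(s)
chars contribute 2×2 = 4; each union adds +2; each star adds +2
Total: 4 + 0 + 2 = 6 states


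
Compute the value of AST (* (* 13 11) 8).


Evaluate inner: (* 13 11) = 143
Evaluate root: (* 143 8) = 1144
Result: 1144


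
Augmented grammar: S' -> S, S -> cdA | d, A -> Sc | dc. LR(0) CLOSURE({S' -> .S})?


Start: S' -> .S
For each item with dot before a nonterminal B, add B -> .γ for every B-production
Closure: [S' -> .S, S -> .cdA, S -> .d]


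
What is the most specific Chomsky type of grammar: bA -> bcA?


LHS has context (more than one symbol) and |LHS| ≤ |RHS|
Classification: Type 1 (Context-Sensitive)


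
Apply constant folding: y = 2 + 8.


2 + 8 = 10 at compile time
Optimized: y = 10


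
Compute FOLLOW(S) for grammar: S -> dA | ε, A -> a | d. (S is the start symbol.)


$ ∈ FOLLOW(S). For each A -> αBβ: add FIRST(β)\{ε} to FOLLOW(B); if β nullable, add FOLLOW(A).
FOLLOW(S) = {$}


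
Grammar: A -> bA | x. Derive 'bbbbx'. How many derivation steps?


Derivation: A => bA => bbA => bbbA => bbbbA => bbbbx
Steps: 5


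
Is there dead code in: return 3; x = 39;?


statement follows a return and is unreachable
Dead: 'x = 39'


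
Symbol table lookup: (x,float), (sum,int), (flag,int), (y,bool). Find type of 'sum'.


Lookup 'sum' → type int


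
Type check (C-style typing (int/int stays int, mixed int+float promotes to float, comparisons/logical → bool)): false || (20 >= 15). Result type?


Operand types: bool || bool
Rule: logical operators take bool operands and yield bool
Result type: bool


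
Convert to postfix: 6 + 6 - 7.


Left to right (same or higher precedence on left)
Postfix: 6 6 + 7 -


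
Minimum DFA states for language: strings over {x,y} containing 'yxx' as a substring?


KMP-style automaton: 3 progress states + 1 absorbing accept = 4
Minimal DFA: 4 states


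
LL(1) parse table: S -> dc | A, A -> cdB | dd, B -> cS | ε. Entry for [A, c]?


For [A, c]: 'c' ∈ FIRST(cdB)
Entry: A -> cdB


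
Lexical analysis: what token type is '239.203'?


Pattern: digits with a decimal point
Type: FLOAT_LITERAL


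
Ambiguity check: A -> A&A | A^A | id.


'id&id^id' has two parse trees (no precedence encoded between & and ^)
Ambiguous


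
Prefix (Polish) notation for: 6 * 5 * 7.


left-to-right (same/higher precedence on left): tree is (* (* 6 5) 7)
Prefix: * * 6 5 7


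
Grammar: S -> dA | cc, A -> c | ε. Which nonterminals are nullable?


A nonterminal is nullable iff some alternative derives ε (directly, or every symbol in it is nullable)
Nullable: {A}


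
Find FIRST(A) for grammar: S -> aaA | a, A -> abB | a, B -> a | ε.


Per alternative of A: FIRST(abB) = {a}; FIRST(a) = {a}
FIRST(A) = {a}


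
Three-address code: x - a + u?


Break into single-operator statements:
t1 = x - a
t2 = t1 + u


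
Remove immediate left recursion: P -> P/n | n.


Left-recursive alternatives: P/n; non-recursive: n
Introduce P': P -> nP', P' -> /nP' | ε


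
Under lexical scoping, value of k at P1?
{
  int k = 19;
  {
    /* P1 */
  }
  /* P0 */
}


P1's block does not declare k; resolves to the enclosing declaration at depth 0
k = 19


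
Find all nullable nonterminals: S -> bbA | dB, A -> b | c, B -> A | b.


A nonterminal is nullable iff some alternative derives ε (directly, or every symbol in it is nullable)
Nullable: {}


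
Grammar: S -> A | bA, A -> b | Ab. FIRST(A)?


Per alternative of A: FIRST(b) = {b}; FIRST(Ab) = {b}
FIRST(A) = {b}


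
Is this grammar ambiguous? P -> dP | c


right-linear, alternatives start with distinct terminals 'd' vs 'c': unique leftmost derivation
Unambiguous


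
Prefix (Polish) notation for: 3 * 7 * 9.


left-to-right (same/higher precedence on left): tree is (* (* 3 7) 9)
Prefix: * * 3 7 9


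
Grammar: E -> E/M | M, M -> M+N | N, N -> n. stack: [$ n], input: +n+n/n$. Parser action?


'n' on top is the handle for N -> n
Action: reduce (N -> n)


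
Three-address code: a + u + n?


Break into single-operator statements:
t1 = a + u
t2 = t1 + n


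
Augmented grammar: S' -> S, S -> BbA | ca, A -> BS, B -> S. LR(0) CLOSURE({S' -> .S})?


Start: S' -> .S
For each item with dot before a nonterminal B, add B -> .γ for every B-production
Closure: [S' -> .S, S -> .BbA, S -> .ca, B -> .S]


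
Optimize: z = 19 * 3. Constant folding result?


19 * 3 = 57 at compile time
Optimized: z = 57


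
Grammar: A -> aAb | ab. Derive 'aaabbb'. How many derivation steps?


Derivation: A => aAb => aaAbb => aaabbb
Steps: 3


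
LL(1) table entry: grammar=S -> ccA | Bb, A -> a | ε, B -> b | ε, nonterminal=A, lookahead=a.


For [A, a]: 'a' ∈ FIRST(a)
Entry: A -> a


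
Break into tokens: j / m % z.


Scan left to right, longest-match per lexeme
Tokens: ID(j), OP(/), ID(m), OP(%), ID(z)


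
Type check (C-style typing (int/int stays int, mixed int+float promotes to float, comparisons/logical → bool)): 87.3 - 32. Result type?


Operand types: float - int
Rule: mixed int/float promotes to float; int/int stays int
Result type: float


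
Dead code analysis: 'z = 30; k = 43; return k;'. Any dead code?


z is assigned but never read
Dead: 'z = 30'


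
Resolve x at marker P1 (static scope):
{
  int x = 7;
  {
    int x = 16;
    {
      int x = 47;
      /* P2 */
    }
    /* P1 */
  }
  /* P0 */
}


x declared in the same block as P1
x = 16


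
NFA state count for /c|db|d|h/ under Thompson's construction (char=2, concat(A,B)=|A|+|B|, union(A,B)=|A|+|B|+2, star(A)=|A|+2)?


Syntax tree has 5 char leaf(s), 3 union(s), 0 star(s)
chars contribute 5×2 = 10; each union adds +2; each star adds +2
Total: 10 + 6 + 0 = 16 states


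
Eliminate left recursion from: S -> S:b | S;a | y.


Left-recursive alternatives: S:b, S;a; non-recursive: y
Introduce S': S -> yS', S' -> :bS' | ;aS' | ε


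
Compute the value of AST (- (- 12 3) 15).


Evaluate inner: (- 12 3) = 9
Evaluate root: (- 9 15) = -6
Result: -6


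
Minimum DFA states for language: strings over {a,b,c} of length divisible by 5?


Track length mod 5: states 0..4, accept at 0
Minimal DFA: 5 states


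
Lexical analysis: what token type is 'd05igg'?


Pattern: letter/underscore followed by alphanumerics, not a keyword
Type: IDENTIFIER


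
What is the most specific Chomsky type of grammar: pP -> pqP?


LHS has context (more than one symbol) and |LHS| ≤ |RHS|
Classification: Type 1 (Context-Sensitive)


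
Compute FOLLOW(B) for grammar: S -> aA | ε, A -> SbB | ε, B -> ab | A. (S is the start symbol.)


$ ∈ FOLLOW(S). For each A -> αBβ: add FIRST(β)\{ε} to FOLLOW(B); if β nullable, add FOLLOW(A).
FOLLOW(B) = {$, b}


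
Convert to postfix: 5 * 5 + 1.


Left to right (same or higher precedence on left)
Postfix: 5 5 * 1 +


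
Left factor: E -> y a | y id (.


Common prefix: 'y'
Factored: E -> y E', E' -> a | id (


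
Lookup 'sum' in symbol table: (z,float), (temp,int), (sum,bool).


Lookup 'sum' → type bool


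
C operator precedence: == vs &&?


'==' is equality (level 6); '&&' is logical AND (level 2)
Higher level binds tighter
'==' has higher precedence than '&&'


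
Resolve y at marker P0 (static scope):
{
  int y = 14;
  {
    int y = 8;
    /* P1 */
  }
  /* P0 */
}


y declared in the same block as P0
y = 14


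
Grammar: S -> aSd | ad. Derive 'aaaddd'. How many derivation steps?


Derivation: S => aSd => aaSdd => aaaddd
Steps: 3


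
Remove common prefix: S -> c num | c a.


Common prefix: 'c'
Factored: S -> c S', S' -> num | a


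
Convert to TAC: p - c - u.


Break into single-operator statements:
t1 = p - c
t2 = t1 - u


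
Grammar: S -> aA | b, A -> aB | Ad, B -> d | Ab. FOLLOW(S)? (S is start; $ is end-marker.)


$ ∈ FOLLOW(S). For each A -> αBβ: add FIRST(β)\{ε} to FOLLOW(B); if β nullable, add FOLLOW(A).
FOLLOW(S) = {$}


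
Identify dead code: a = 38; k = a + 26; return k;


a is read by k's definition; k is returned
No dead code


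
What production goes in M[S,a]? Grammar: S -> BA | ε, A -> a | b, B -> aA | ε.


For [S, a]: 'a' ∈ FIRST(BA)
Entry: S -> BA


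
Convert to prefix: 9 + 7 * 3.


'*' binds tighter: tree is (+ 9 (* 7 3))
Prefix: + 9 * 7 3


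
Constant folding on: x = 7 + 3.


7 + 3 = 10 at compile time
Optimized: x = 10


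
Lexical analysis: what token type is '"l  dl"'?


Pattern: double-quoted sequence
Type: STRING_LITERAL


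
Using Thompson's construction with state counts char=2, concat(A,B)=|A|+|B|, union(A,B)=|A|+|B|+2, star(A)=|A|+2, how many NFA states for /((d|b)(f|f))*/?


Syntax tree has 4 char leaf(s), 2 union(s), 1 star(s)
chars contribute 4×2 = 8; each union adds +2; each star adds +2
Total: 8 + 4 + 2 = 14 states


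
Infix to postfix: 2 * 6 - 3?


Left to right (same or higher precedence on left)
Postfix: 2 6 * 3 -


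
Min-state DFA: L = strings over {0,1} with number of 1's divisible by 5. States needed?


Track (count of 1) mod 5: states 0..4, accept at 0
Minimal DFA: 5 states


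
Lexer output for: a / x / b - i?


Scan left to right, longest-match per lexeme
Tokens: ID(a), OP(/), ID(x), OP(/), ID(b), OP(-), ID(i)


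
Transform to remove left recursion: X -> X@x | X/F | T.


Left-recursive alternatives: X@x, X/F; non-recursive: T
Introduce X': X -> TX', X' -> @xX' | /FX' | ε


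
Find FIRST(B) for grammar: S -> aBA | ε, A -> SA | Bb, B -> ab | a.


Per alternative of B: FIRST(ab) = {a}; FIRST(a) = {a}
FIRST(B) = {a}


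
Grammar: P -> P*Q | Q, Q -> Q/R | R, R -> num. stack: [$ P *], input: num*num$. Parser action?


no handle ('P*' is not any RHS); shift 'num'
Action: shift


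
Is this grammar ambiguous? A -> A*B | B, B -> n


precedence layered via separate nonterminal B: deterministic
Unambiguous


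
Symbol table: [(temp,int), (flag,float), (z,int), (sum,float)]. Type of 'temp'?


Lookup 'temp' → type int


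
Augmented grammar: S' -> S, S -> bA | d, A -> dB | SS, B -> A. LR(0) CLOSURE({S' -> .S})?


Start: S' -> .S
For each item with dot before a nonterminal B, add B -> .γ for every B-production
Closure: [S' -> .S, S -> .bA, S -> .d]


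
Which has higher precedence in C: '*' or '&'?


'*' is multiplicative (level 10); '&' is bitwise AND (level 5)
Higher level binds tighter
'*' has higher precedence than '&'


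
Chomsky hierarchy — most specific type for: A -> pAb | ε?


Single nonterminal LHS, but p^n b^n is not regular
Classification: Type 2 (Context-Free)


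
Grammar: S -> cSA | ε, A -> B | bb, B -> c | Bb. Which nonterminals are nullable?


A nonterminal is nullable iff some alternative derives ε (directly, or every symbol in it is nullable)
Nullable: {S}


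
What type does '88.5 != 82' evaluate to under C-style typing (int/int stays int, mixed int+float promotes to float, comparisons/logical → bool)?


Operand types: float != int
Rule: comparison yields bool
Result type: bool


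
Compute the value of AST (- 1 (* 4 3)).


Evaluate inner: (* 4 3) = 12
Evaluate root: (- 1 12) = -11
Result: -11


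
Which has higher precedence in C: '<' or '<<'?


'<<' is shift (level 8); '<' is relational (level 7)
Higher level binds tighter
'<<' has higher precedence than '<'


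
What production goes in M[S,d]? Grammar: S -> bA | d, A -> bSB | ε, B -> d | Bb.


For [S, d]: 'd' ∈ FIRST(d)
Entry: S -> d


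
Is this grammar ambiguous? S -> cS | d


right-linear, alternatives start with distinct terminals 'c' vs 'd': unique leftmost derivation
Unambiguous


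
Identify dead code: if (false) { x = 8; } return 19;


condition is constant false, so the whole block is unreachable
Dead: 'if (false) { x = 8; }'


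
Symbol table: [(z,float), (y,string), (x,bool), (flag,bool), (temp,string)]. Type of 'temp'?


Lookup 'temp' → type string


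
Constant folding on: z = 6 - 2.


6 - 2 = 4 at compile time
Optimized: z = 4


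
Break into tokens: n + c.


Scan left to right, longest-match per lexeme
Tokens: ID(n), OP(+), ID(c)


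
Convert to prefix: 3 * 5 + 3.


left-to-right (same/higher precedence on left): tree is (+ (* 3 5) 3)
Prefix: + * 3 5 3


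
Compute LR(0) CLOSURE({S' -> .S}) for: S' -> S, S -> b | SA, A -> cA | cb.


Start: S' -> .S
For each item with dot before a nonterminal B, add B -> .γ for every B-production
Closure: [S' -> .S, S -> .b, S -> .SA]


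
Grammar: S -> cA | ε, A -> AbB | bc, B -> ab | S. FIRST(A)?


Per alternative of A: FIRST(AbB) = {b}; FIRST(bc) = {b}
FIRST(A) = {b}


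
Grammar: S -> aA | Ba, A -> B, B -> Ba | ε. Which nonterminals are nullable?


A nonterminal is nullable iff some alternative derives ε (directly, or every symbol in it is nullable)
Nullable: {A, B}


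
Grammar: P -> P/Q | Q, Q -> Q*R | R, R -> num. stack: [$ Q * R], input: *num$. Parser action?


handle 'Q*R' on top
Action: reduce (Q -> Q*R)


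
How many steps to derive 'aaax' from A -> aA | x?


Derivation: A => aA => aaA => aaaA => aaax
Steps: 4


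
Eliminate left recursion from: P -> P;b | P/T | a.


Left-recursive alternatives: P;b, P/T; non-recursive: a
Introduce P': P -> aP', P' -> ;bP' | /TP' | ε


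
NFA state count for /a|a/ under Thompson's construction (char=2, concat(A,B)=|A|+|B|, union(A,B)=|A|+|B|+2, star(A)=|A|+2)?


Syntax tree has 2 char leaf(s), 1 union(s), 0 star(s)
chars contribute 2×2 = 4; each union adds +2; each star adds +2
Total: 4 + 2 + 0 = 6 states


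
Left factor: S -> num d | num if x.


Common prefix: 'num'
Factored: S -> num S', S' -> d | if x


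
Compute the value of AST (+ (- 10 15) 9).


Evaluate inner: (- 10 15) = -5
Evaluate root: (+ -5 9) = 4
Result: 4


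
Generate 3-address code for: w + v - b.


Break into single-operator statements:
t1 = w + v
t2 = t1 - b


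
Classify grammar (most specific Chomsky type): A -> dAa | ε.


Single nonterminal LHS, but d^n a^n is not regular
Classification: Type 2 (Context-Free)


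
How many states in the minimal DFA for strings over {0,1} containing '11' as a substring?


KMP-style automaton: 2 progress states + 1 absorbing accept = 3
Minimal DFA: 3 states


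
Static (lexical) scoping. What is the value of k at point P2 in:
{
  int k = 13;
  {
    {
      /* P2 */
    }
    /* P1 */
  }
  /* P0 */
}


P2's block does not declare k; resolves to the enclosing declaration at depth 0
k = 13


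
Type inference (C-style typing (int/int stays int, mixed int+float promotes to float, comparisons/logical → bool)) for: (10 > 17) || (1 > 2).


Operand types: bool || bool
Rule: logical operators take bool operands and yield bool
Result type: bool


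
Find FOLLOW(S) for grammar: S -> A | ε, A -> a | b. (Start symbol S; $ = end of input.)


$ ∈ FOLLOW(S). For each A -> αBβ: add FIRST(β)\{ε} to FOLLOW(B); if β nullable, add FOLLOW(A).
FOLLOW(S) = {$}


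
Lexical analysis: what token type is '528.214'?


Pattern: digits with a decimal point
Type: FLOAT_LITERAL


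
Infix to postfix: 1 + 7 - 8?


Left to right (same or higher precedence on left)
Postfix: 1 7 + 8 -


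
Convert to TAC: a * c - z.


Break into single-operator statements:
t1 = a * c
t2 = t1 - z


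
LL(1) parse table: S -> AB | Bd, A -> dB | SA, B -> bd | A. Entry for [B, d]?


For [B, d]: 'd' ∈ FIRST(A)
Entry: B -> A


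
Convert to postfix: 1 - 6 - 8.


Left to right (same or higher precedence on left)
Postfix: 1 6 - 8 -


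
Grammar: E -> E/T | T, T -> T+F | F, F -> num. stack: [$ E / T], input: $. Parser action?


handle 'E/T' on top; lookahead ∈ FOLLOW(E) = {/, $}
Action: reduce (E -> E/T)


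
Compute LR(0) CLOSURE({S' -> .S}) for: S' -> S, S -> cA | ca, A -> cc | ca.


Start: S' -> .S
For each item with dot before a nonterminal B, add B -> .γ for every B-production
Closure: [S' -> .S, S -> .cA, S -> .ca]


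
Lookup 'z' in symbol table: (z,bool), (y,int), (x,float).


Lookup 'z' → type bool


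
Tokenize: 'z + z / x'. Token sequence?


Scan left to right, longest-match per lexeme
Tokens: ID(z), OP(+), ID(z), OP(/), ID(x)


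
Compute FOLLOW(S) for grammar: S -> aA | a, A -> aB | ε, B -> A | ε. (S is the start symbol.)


$ ∈ FOLLOW(S). For each A -> αBβ: add FIRST(β)\{ε} to FOLLOW(B); if β nullable, add FOLLOW(A).
FOLLOW(S) = {$}


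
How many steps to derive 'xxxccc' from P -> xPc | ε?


Derivation: P => xPc => xxPcc => xxxPccc => xxxccc
Steps: 4


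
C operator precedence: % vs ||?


'%' is multiplicative (level 10); '||' is logical OR (level 1)
Higher level binds tighter
'%' has higher precedence than '||'


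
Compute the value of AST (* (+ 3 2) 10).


Evaluate inner: (+ 3 2) = 5
Evaluate root: (* 5 10) = 50
Result: 50


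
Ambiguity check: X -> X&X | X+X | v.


'v&v+v' has two parse trees (no precedence encoded between & and +)
Ambiguous


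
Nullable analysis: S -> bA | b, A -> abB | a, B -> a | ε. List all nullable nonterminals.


A nonterminal is nullable iff some alternative derives ε (directly, or every symbol in it is nullable)
Nullable: {B}


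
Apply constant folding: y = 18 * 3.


18 * 3 = 54 at compile time
Optimized: y = 54


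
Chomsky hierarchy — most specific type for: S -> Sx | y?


Left-linear: every RHS is a terminal or one nonterminal followed by a terminal
Classification: Type 3 (Regular)


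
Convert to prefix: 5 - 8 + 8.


left-to-right (same/higher precedence on left): tree is (+ (- 5 8) 8)
Prefix: + - 5 8 8


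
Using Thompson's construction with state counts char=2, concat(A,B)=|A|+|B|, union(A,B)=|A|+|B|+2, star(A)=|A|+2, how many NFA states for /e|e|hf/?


Syntax tree has 4 char leaf(s), 2 union(s), 0 star(s)
chars contribute 4×2 = 8; each union adds +2; each star adds +2
Total: 8 + 4 + 0 = 12 states


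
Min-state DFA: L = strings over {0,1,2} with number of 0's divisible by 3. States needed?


Track (count of 0) mod 3: states 0..2, accept at 0
Minimal DFA: 3 states


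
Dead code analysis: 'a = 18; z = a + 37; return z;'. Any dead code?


a is read by z's definition; z is returned
No dead code


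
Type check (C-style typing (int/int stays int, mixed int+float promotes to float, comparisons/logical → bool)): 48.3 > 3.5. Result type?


Operand types: float > float
Rule: comparison yields bool
Result type: bool


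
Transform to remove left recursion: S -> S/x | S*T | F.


Left-recursive alternatives: S/x, S*T; non-recursive: F
Introduce S': S -> FS', S' -> /xS' | *TS' | ε


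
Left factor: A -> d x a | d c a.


Common prefix: 'd'
Factored: A -> d A', A' -> x a | c a


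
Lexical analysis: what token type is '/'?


Pattern: operator symbol
Type: OPERATOR


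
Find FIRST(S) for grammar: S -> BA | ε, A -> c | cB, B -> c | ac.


Per alternative of S: FIRST(BA) = {a, c}; FIRST(ε) = {ε}
FIRST(S) = {a, c, ε}


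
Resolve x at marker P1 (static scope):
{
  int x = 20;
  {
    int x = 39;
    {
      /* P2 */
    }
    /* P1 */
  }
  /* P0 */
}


x declared in the same block as P1
x = 39


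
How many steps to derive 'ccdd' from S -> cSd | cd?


Derivation: S => cSd => ccdd
Steps: 2


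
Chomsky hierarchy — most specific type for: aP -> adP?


LHS has context (more than one symbol) and |LHS| ≤ |RHS|
Classification: Type 1 (Context-Sensitive)


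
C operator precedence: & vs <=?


'<=' is relational (level 7); '&' is bitwise AND (level 5)
Higher level binds tighter
'<=' has higher precedence than '&'


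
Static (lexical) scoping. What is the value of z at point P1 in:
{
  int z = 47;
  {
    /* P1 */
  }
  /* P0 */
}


P1's block does not declare z; resolves to the enclosing declaration at depth 0
z = 47


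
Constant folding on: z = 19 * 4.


19 * 4 = 76 at compile time
Optimized: z = 76


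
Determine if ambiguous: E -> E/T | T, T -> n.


precedence layered via separate nonterminal T: deterministic
Unambiguous


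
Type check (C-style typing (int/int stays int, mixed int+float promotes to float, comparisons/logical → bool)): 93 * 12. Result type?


Operand types: int * int
Rule: mixed int/float promotes to float; int/int stays int
Result type: int


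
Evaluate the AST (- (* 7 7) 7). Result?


Evaluate inner: (* 7 7) = 49
Evaluate root: (- 49 7) = 42
Result: 42


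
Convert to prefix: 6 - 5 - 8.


left-to-right (same/higher precedence on left): tree is (- (- 6 5) 8)
Prefix: - - 6 5 8


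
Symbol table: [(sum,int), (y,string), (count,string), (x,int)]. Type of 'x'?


Lookup 'x' → type int


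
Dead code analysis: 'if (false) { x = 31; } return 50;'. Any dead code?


condition is constant false, so the whole block is unreachable
Dead: 'if (false) { x = 31; }'


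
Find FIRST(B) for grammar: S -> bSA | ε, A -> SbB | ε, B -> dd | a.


Per alternative of B: FIRST(dd) = {d}; FIRST(a) = {a}
FIRST(B) = {a, d}


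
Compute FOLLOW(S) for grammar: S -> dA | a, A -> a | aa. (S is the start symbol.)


$ ∈ FOLLOW(S). For each A -> αBβ: add FIRST(β)\{ε} to FOLLOW(B); if β nullable, add FOLLOW(A).
FOLLOW(S) = {$}


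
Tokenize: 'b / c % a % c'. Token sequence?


Scan left to right, longest-match per lexeme
Tokens: ID(b), OP(/), ID(c), OP(%), ID(a), OP(%), ID(c)


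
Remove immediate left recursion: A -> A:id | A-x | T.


Left-recursive alternatives: A:id, A-x; non-recursive: T
Introduce A': A -> TA', A' -> :idA' | -xA' | ε


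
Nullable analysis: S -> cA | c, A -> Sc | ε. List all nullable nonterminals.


A nonterminal is nullable iff some alternative derives ε (directly, or every symbol in it is nullable)
Nullable: {A}


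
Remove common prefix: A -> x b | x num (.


Common prefix: 'x'
Factored: A -> x A', A' -> b | num (


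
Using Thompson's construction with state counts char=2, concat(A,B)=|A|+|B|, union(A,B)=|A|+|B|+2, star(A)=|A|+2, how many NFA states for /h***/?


Syntax tree has 1 char leaf(s), 0 union(s), 3 star(s)
chars contribute 1×2 = 2; each union adds +2; each star adds +2
Total: 2 + 0 + 6 = 8 states


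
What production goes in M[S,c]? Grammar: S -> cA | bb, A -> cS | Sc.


For [S, c]: 'c' ∈ FIRST(cA)
Entry: S -> cA


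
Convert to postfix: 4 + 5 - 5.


Left to right (same or higher precedence on left)
Postfix: 4 5 + 5 -


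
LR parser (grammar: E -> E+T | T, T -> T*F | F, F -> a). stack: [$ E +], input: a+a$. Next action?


no handle ('E+' is not any RHS); shift 'a'
Action: shift
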